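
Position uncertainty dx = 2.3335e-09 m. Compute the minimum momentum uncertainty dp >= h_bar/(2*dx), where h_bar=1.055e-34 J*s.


dp = h_bar / (2 * dx)
= 1.055e-34 / (2 * 2.3335e-09)
= 1.055e-34 / 4.6670e-09
= 2.2606e-26 kg*m/s

2.2606e-26


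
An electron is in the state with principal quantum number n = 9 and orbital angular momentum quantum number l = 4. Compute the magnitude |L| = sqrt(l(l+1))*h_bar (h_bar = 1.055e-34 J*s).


L = sqrt(l*(l+1)) * h_bar
= sqrt(4 * 5) * 1.055e-34
= sqrt(20) * 1.055e-34
= 4.4721 * 1.055e-34
= 4.7181e-34 J*s

4.7181e-34


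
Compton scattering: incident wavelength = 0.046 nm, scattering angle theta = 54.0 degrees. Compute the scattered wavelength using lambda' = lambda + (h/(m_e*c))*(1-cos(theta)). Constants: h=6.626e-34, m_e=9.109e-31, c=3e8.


Compton wavelength: h/(m_e*c) = 2.4247e-12 m
d_lambda = 2.4247e-12 * (1 - cos(54.0 deg))
= 2.4247e-12 * 0.412215
= 9.9950e-13 m = 0.001 nm
lambda' = 0.046 + 0.001
= 0.047 nm

0.047


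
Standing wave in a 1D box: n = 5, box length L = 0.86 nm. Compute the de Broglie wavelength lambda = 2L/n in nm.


lambda = 2L / n
= 2 * 0.86 / 5
= 1.72 / 5
= 0.344 nm

0.344


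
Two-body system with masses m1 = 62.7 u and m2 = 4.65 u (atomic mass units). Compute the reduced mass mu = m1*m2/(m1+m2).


mu = m1 * m2 / (m1 + m2)
= 62.7 * 4.65 / (62.7 + 4.65)
= 291.555 / 67.35
= 4.329 u

4.329


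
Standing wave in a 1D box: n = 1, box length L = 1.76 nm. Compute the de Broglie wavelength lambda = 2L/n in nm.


lambda = 2L / n
= 2 * 1.76 / 1
= 3.52 / 1
= 3.52 nm

3.52


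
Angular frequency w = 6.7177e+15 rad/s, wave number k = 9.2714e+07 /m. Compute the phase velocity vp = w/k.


vp = w / k
= 6.7177e+15 / 9.2714e+07
= 7.2456e+07 m/s

7.2456e+07


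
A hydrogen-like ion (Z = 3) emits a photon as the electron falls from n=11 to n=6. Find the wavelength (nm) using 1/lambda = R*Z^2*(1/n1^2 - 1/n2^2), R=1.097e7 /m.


1/lambda = R * Z^2 * (1/n1^2 - 1/n2^2)
= 1.097e7 * 3^2 * (1/6^2 - 1/11^2)
= 1.097e7 * 9 * (0.027778 - 0.008264)
= 1.9265e+06 /m
lambda = 1 / 1.9265e+06
= 519.0627 nm

519.0627


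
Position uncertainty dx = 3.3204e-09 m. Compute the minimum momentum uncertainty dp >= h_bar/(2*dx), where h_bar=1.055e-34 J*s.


dp = h_bar / (2 * dx)
= 1.055e-34 / (2 * 3.3204e-09)
= 1.055e-34 / 6.6408e-09
= 1.5887e-26 kg*m/s

1.5887e-26


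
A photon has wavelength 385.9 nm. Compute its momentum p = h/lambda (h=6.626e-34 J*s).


p = h / lambda
= 6.626e-34 / (385.9e-9)
= 6.626e-34 / 3.8590e-07
= 1.7170e-27 kg*m/s

1.7170e-27


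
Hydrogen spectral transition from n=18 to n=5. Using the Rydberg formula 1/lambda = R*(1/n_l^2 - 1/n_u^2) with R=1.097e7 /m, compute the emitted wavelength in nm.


1/lambda = R * (1/n_l^2 - 1/n_u^2)
= 1.097e7 * (1/5^2 - 1/18^2)
= 1.097e7 * (0.04 - 0.003086)
= 1.097e7 * 0.036914
= 4.0494e+05 /m
lambda = 1 / 4.0494e+05 = 2469.4896 nm

2469.4896


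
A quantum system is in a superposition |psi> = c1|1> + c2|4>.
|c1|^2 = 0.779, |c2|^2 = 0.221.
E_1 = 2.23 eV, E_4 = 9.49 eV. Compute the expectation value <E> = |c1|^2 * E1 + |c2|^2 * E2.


<E> = |c1|^2 * E1 + |c2|^2 * E2
= 0.779 * 2.23 + 0.221 * 9.49
= 1.7372 + 2.0973
= 3.8345 eV

3.8345


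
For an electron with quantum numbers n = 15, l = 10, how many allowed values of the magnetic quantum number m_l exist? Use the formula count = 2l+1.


m_l ranges from -l to +l in integer steps
So m_l goes from -10 to +10
Count = 2l + 1 = 2*10 + 1
= 21

21


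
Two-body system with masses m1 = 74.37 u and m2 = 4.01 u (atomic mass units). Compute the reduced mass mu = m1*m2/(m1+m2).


mu = m1 * m2 / (m1 + m2)
= 74.37 * 4.01 / (74.37 + 4.01)
= 298.2237 / 78.38
= 3.8048 u

3.8048


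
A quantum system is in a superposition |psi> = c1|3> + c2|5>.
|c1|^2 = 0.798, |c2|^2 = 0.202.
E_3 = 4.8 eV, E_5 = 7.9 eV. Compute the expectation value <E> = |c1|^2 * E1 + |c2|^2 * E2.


<E> = |c1|^2 * E1 + |c2|^2 * E2
= 0.798 * 4.8 + 0.202 * 7.9
= 3.8304 + 1.5958
= 5.4262 eV

5.4262


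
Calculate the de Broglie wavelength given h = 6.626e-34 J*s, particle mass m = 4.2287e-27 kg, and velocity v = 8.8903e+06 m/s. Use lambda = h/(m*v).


lambda = h / (m * v)
= 6.626e-34 / (4.2287e-27 * 8.8903e+06)
= 6.626e-34 / 3.7594e-20
= 1.7625e-14 m

1.7625e-14


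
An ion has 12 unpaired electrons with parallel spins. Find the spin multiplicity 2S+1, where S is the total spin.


Total spin S = N * (1/2) = 12 * 0.5 = 6.0
Spin multiplicity = 2S + 1
= 2 * 6.0 + 1
= 13

13


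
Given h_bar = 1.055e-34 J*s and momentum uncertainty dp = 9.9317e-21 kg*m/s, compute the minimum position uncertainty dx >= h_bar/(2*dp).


dx = h_bar / (2 * dp)
= 1.055e-34 / (2 * 9.9317e-21)
= 1.055e-34 / 1.9863e-20
= 5.3113e-15 m

5.3113e-15


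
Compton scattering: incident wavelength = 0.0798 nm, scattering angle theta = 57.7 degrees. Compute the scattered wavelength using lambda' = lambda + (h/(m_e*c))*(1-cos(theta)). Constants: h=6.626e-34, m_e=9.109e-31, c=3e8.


Compton wavelength: h/(m_e*c) = 2.4247e-12 m
d_lambda = 2.4247e-12 * (1 - cos(57.7 deg))
= 2.4247e-12 * 0.465648
= 1.1291e-12 m = 0.001129 nm
lambda' = 0.0798 + 0.001129
= 0.080929 nm

0.080929


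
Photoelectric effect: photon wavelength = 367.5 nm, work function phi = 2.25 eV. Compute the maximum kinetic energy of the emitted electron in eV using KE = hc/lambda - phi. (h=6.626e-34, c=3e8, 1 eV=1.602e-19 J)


E_photon = hc / lambda
= (6.626e-34)(3e8) / (367.5e-9)
= 5.4090e-19 J
= 3.3764 eV
KE = E_photon - phi
= 3.3764 - 2.25
= 1.1264 eV

1.1264


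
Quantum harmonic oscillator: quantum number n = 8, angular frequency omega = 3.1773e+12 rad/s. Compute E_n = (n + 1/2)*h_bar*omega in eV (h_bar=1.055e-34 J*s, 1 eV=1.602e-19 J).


E = (n + 1/2) * h_bar * omega
= (8 + 0.5) * 1.055e-34 * 3.1773e+12
= 8.5 * 3.3521e-22
= 2.8492e-21 J
= 0.0178 eV

0.0178


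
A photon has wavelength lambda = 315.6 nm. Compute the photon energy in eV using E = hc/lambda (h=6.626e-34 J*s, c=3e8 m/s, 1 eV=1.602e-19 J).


E = hc / lambda
= (6.626e-34)(3e8) / (315.6e-9)
= 1.9878e-25 / 3.1560e-07
= 6.2985e-19 J
Converting to eV: 6.2985e-19 / 1.602e-19
= 3.9316 eV

3.9316


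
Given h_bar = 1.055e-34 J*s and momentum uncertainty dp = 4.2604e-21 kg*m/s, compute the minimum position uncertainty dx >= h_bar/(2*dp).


dx = h_bar / (2 * dp)
= 1.055e-34 / (2 * 4.2604e-21)
= 1.055e-34 / 8.5208e-21
= 1.2381e-14 m

1.2381e-14


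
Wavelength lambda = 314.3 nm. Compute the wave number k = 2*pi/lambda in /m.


k = 2 * pi / lambda
= 6.2832 / (314.3e-9)
= 6.2832 / 3.1430e-07
= 1.9991e+07 /m

1.9991e+07


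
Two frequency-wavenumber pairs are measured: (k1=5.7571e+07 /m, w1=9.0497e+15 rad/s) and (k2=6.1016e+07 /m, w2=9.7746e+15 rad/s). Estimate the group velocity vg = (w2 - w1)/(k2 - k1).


vg = (w2 - w1) / (k2 - k1)
= (9.7746e+15 - 9.0497e+15) / (6.1016e+07 - 5.7571e+07)
= 7.2490e+14 / 3.4450e+06
= 2.1042e+08 m/s

2.1042e+08


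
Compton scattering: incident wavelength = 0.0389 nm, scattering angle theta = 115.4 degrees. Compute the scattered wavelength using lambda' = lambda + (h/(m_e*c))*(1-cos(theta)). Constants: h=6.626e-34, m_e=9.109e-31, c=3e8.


Compton wavelength: h/(m_e*c) = 2.4247e-12 m
d_lambda = 2.4247e-12 * (1 - cos(115.4 deg))
= 2.4247e-12 * 1.428935
= 3.4648e-12 m = 0.003465 nm
lambda' = 0.0389 + 0.003465
= 0.042365 nm

0.042365


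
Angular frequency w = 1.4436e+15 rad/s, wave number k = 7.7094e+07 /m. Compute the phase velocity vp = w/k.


vp = w / k
= 1.4436e+15 / 7.7094e+07
= 1.8725e+07 m/s

1.8725e+07


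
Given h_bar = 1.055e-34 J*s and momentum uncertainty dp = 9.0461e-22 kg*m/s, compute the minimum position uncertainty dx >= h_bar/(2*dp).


dx = h_bar / (2 * dp)
= 1.055e-34 / (2 * 9.0461e-22)
= 1.055e-34 / 1.8092e-21
= 5.8312e-14 m

5.8312e-14


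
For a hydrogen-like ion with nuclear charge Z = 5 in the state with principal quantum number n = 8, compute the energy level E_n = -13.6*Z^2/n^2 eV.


E_n = -13.6 * Z^2 / n^2
= -13.6 * 5^2 / 8^2
= -13.6 * 25 / 64
= -5.3125 eV

-5.3125


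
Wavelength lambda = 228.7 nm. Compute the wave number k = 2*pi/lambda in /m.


k = 2 * pi / lambda
= 6.2832 / (228.7e-9)
= 6.2832 / 2.2870e-07
= 2.7473e+07 /m

2.7473e+07


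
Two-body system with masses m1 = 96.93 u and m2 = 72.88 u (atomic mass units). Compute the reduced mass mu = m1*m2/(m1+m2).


mu = m1 * m2 / (m1 + m2)
= 96.93 * 72.88 / (96.93 + 72.88)
= 7064.2584 / 169.81
= 41.601 u

41.601


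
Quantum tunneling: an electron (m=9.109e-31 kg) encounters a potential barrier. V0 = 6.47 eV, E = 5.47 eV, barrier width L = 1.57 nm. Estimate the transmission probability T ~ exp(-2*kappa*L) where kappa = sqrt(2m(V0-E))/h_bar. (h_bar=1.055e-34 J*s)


V0 - E = 1.0 eV = 1.6020e-19 J
kappa = sqrt(2 * m * (V0-E)) / h_bar
= sqrt(2 * 9.109e-31 * 1.6020e-19) / 1.055e-34
= 5.1207e+09 /m
2*kappa*L = 2 * 5.1207e+09 * 1.57e-9
= 16.079
T = exp(-16.079) = 1.039879e-07

1.039879e-07


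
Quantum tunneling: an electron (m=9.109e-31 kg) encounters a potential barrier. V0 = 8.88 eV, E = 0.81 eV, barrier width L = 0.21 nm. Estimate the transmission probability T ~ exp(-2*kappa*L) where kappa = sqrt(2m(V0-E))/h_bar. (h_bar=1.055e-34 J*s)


V0 - E = 8.07 eV = 1.2928e-18 J
kappa = sqrt(2 * m * (V0-E)) / h_bar
= sqrt(2 * 9.109e-31 * 1.2928e-18) / 1.055e-34
= 1.4547e+10 /m
2*kappa*L = 2 * 1.4547e+10 * 0.21e-9
= 6.1096
T = exp(-6.1096) = 2.221363e-03

2.221363e-03


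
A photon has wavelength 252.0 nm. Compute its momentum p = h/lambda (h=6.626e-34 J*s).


p = h / lambda
= 6.626e-34 / (252.0e-9)
= 6.626e-34 / 2.5200e-07
= 2.6294e-27 kg*m/s

2.6294e-27


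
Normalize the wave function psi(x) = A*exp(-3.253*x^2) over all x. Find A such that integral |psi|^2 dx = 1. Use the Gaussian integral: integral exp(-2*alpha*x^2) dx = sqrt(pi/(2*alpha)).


integral |psi|^2 dx = A^2 * sqrt(pi/(2*alpha)) = 1
A^2 = sqrt(2*alpha/pi)
= sqrt(2 * 3.253 / pi)
= 1.439071
A = sqrt(1.439071)
= 1.1996

1.1996


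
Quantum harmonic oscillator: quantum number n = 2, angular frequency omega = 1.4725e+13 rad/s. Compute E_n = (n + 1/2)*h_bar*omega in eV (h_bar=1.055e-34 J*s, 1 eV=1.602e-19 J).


E = (n + 1/2) * h_bar * omega
= (2 + 0.5) * 1.055e-34 * 1.4725e+13
= 2.5 * 1.5535e-21
= 3.8837e-21 J
= 0.0242 eV

0.0242


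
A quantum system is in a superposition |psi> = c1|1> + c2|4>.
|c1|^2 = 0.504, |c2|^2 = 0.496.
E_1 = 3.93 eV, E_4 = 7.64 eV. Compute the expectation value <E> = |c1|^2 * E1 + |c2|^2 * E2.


<E> = |c1|^2 * E1 + |c2|^2 * E2
= 0.504 * 3.93 + 0.496 * 7.64
= 1.9807 + 3.7894
= 5.7702 eV

5.7702


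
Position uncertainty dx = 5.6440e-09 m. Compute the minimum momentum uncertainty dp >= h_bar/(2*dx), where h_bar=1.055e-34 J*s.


dp = h_bar / (2 * dx)
= 1.055e-34 / (2 * 5.6440e-09)
= 1.055e-34 / 1.1288e-08
= 9.3462e-27 kg*m/s

9.3462e-27


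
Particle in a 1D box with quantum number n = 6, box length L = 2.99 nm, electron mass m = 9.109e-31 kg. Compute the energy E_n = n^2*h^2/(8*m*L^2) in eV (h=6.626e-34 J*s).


E = n^2 * h^2 / (8 * m * L^2)
= 6^2 * (6.626e-34)^2 / (8 * 9.109e-31 * (2.99e-9)^2)
= 36 * 4.3904e-67 / (8 * 9.109e-31 * 8.9401e-18)
= 2.4261e-19 J
= 1.5144 eV

1.5144


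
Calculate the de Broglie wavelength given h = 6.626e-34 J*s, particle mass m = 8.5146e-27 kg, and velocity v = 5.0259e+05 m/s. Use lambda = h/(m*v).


lambda = h / (m * v)
= 6.626e-34 / (8.5146e-27 * 5.0259e+05)
= 6.626e-34 / 4.2794e-21
= 1.5484e-13 m

1.5484e-13


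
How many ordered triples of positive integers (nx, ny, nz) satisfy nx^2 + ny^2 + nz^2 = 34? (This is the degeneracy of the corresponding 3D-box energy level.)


Enumerate all (nx, ny, nz) with nx^2 + ny^2 + nz^2 = 34:
(3,3,4)
(3,4,3)
(4,3,3)
Total degeneracy = 3

3


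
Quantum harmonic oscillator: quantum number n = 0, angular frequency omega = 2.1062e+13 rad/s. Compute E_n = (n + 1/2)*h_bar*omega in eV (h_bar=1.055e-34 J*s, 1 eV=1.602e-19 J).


E = (n + 1/2) * h_bar * omega
= (0 + 0.5) * 1.055e-34 * 2.1062e+13
= 0.5 * 2.2220e-21
= 1.1110e-21 J
= 0.0069 eV

0.0069


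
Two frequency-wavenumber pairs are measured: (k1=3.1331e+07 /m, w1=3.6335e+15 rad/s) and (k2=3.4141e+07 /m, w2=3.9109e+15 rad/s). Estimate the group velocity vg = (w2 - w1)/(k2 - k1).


vg = (w2 - w1) / (k2 - k1)
= (3.9109e+15 - 3.6335e+15) / (3.4141e+07 - 3.1331e+07)
= 2.7740e+14 / 2.8100e+06
= 9.8719e+07 m/s

9.8719e+07


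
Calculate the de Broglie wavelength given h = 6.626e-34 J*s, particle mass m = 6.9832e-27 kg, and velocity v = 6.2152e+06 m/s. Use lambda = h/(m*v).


lambda = h / (m * v)
= 6.626e-34 / (6.9832e-27 * 6.2152e+06)
= 6.626e-34 / 4.3402e-20
= 1.5267e-14 m

1.5267e-14


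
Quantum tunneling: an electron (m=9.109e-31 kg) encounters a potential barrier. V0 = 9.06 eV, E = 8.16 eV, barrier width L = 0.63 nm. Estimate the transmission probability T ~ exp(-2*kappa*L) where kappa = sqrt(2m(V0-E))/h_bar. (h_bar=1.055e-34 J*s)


V0 - E = 0.9 eV = 1.4418e-19 J
kappa = sqrt(2 * m * (V0-E)) / h_bar
= sqrt(2 * 9.109e-31 * 1.4418e-19) / 1.055e-34
= 4.8579e+09 /m
2*kappa*L = 2 * 4.8579e+09 * 0.63e-9
= 6.121
T = exp(-6.121) = 2.196303e-03

2.196303e-03


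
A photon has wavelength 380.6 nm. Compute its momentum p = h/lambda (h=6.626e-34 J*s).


p = h / lambda
= 6.626e-34 / (380.6e-9)
= 6.626e-34 / 3.8060e-07
= 1.7409e-27 kg*m/s

1.7409e-27


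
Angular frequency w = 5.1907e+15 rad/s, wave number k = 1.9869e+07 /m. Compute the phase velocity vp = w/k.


vp = w / k
= 5.1907e+15 / 1.9869e+07
= 2.6125e+08 m/s

2.6125e+08


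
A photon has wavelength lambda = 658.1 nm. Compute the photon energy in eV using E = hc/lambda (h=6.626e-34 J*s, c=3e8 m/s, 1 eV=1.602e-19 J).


E = hc / lambda
= (6.626e-34)(3e8) / (658.1e-9)
= 1.9878e-25 / 6.5810e-07
= 3.0205e-19 J
Converting to eV: 3.0205e-19 / 1.602e-19
= 1.8855 eV

1.8855


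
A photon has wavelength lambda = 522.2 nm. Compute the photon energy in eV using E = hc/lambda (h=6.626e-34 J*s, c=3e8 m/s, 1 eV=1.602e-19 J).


E = hc / lambda
= (6.626e-34)(3e8) / (522.2e-9)
= 1.9878e-25 / 5.2220e-07
= 3.8066e-19 J
Converting to eV: 3.8066e-19 / 1.602e-19
= 2.3761 eV

2.3761


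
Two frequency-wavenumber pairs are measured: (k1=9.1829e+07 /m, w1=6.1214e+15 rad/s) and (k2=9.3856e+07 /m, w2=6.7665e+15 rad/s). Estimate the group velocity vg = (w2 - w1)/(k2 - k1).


vg = (w2 - w1) / (k2 - k1)
= (6.7665e+15 - 6.1214e+15) / (9.3856e+07 - 9.1829e+07)
= 6.4510e+14 / 2.0270e+06
= 3.1825e+08 m/s

3.1825e+08


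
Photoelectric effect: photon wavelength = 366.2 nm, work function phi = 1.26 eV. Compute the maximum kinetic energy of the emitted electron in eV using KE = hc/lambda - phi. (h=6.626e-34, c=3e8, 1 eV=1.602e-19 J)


E_photon = hc / lambda
= (6.626e-34)(3e8) / (366.2e-9)
= 5.4282e-19 J
= 3.3884 eV
KE = E_photon - phi
= 3.3884 - 1.26
= 2.1284 eV

2.1284


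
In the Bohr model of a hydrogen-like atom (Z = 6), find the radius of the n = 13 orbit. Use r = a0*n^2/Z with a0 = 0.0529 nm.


r = a0 * n^2 / Z
= 0.0529 * 13^2 / 6
= 0.0529 * 169 / 6
= 1.49 nm

1.49


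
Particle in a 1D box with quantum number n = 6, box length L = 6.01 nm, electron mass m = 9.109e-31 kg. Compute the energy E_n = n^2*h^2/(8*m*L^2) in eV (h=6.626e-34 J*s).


E = n^2 * h^2 / (8 * m * L^2)
= 6^2 * (6.626e-34)^2 / (8 * 9.109e-31 * (6.01e-9)^2)
= 36 * 4.3904e-67 / (8 * 9.109e-31 * 3.6120e-17)
= 6.0048e-20 J
= 0.3748 eV

0.3748


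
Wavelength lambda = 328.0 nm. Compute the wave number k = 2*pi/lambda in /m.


k = 2 * pi / lambda
= 6.2832 / (328.0e-9)
= 6.2832 / 3.2800e-07
= 1.9156e+07 /m

1.9156e+07


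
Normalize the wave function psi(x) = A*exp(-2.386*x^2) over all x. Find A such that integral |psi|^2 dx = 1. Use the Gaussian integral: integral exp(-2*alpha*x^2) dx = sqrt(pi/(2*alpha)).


integral |psi|^2 dx = A^2 * sqrt(pi/(2*alpha)) = 1
A^2 = sqrt(2*alpha/pi)
= sqrt(2 * 2.386 / pi)
= 1.232467
A = sqrt(1.232467)
= 1.1102

1.1102


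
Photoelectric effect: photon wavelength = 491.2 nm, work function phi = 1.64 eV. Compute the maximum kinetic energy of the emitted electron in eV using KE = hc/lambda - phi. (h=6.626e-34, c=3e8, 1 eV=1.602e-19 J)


E_photon = hc / lambda
= (6.626e-34)(3e8) / (491.2e-9)
= 4.0468e-19 J
= 2.5261 eV
KE = E_photon - phi
= 2.5261 - 1.64
= 0.8861 eV

0.8861


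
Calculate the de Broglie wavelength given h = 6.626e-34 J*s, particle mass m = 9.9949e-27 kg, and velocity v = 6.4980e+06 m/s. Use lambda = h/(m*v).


lambda = h / (m * v)
= 6.626e-34 / (9.9949e-27 * 6.4980e+06)
= 6.626e-34 / 6.4947e-20
= 1.0202e-14 m

1.0202e-14


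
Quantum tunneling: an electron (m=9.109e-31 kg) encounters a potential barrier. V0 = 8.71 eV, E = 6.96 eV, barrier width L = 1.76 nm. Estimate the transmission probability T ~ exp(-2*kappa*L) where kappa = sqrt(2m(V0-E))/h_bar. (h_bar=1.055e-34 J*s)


V0 - E = 1.75 eV = 2.8035e-19 J
kappa = sqrt(2 * m * (V0-E)) / h_bar
= sqrt(2 * 9.109e-31 * 2.8035e-19) / 1.055e-34
= 6.7740e+09 /m
2*kappa*L = 2 * 6.7740e+09 * 1.76e-9
= 23.8446
T = exp(-23.8446) = 4.409638e-11

4.409638e-11


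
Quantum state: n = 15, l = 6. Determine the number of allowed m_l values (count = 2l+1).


m_l ranges from -l to +l in integer steps
So m_l goes from -6 to +6
Count = 2l + 1 = 2*6 + 1
= 13

13


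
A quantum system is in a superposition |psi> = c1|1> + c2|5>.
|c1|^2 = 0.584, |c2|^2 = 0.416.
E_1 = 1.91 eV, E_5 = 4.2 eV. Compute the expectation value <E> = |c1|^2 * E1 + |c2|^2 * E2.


<E> = |c1|^2 * E1 + |c2|^2 * E2
= 0.584 * 1.91 + 0.416 * 4.2
= 1.1154 + 1.7472
= 2.8626 eV

2.8626


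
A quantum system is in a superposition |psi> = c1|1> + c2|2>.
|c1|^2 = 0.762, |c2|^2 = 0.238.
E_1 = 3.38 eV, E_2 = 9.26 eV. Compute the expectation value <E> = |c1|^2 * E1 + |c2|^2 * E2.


<E> = |c1|^2 * E1 + |c2|^2 * E2
= 0.762 * 3.38 + 0.238 * 9.26
= 2.5756 + 2.2039
= 4.7794 eV

4.7794


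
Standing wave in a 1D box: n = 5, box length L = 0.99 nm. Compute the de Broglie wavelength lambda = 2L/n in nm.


lambda = 2L / n
= 2 * 0.99 / 5
= 1.98 / 5
= 0.396 nm

0.396


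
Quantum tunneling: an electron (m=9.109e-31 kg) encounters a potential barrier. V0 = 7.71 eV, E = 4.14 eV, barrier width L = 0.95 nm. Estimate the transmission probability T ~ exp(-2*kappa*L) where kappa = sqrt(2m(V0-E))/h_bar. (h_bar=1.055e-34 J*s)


V0 - E = 3.57 eV = 5.7191e-19 J
kappa = sqrt(2 * m * (V0-E)) / h_bar
= sqrt(2 * 9.109e-31 * 5.7191e-19) / 1.055e-34
= 9.6753e+09 /m
2*kappa*L = 2 * 9.6753e+09 * 0.95e-9
= 18.383
T = exp(-18.383) = 1.038379e-08

1.038379e-08


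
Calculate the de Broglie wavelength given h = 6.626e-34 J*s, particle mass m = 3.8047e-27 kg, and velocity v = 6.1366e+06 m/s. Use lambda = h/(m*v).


lambda = h / (m * v)
= 6.626e-34 / (3.8047e-27 * 6.1366e+06)
= 6.626e-34 / 2.3348e-20
= 2.8379e-14 m

2.8379e-14


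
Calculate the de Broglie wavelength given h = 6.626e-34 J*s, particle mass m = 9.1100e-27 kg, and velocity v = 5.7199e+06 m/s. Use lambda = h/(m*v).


lambda = h / (m * v)
= 6.626e-34 / (9.1100e-27 * 5.7199e+06)
= 6.626e-34 / 5.2108e-20
= 1.2716e-14 m

1.2716e-14


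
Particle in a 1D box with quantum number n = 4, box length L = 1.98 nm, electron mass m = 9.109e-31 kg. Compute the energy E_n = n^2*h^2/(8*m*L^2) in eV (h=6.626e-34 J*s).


E = n^2 * h^2 / (8 * m * L^2)
= 4^2 * (6.626e-34)^2 / (8 * 9.109e-31 * (1.98e-9)^2)
= 16 * 4.3904e-67 / (8 * 9.109e-31 * 3.9204e-18)
= 2.4588e-19 J
= 1.5349 eV

1.5349


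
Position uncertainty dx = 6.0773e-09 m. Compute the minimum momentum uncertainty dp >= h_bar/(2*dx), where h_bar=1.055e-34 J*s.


dp = h_bar / (2 * dx)
= 1.055e-34 / (2 * 6.0773e-09)
= 1.055e-34 / 1.2155e-08
= 8.6798e-27 kg*m/s

8.6798e-27


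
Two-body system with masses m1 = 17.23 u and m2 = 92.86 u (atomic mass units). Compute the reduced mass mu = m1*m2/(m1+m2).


mu = m1 * m2 / (m1 + m2)
= 17.23 * 92.86 / (17.23 + 92.86)
= 1599.9778 / 110.09
= 14.5334 u

14.5334


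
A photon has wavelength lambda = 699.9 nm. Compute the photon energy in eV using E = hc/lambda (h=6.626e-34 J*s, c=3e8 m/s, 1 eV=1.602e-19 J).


E = hc / lambda
= (6.626e-34)(3e8) / (699.9e-9)
= 1.9878e-25 / 6.9990e-07
= 2.8401e-19 J
Converting to eV: 2.8401e-19 / 1.602e-19
= 1.7729 eV

1.7729


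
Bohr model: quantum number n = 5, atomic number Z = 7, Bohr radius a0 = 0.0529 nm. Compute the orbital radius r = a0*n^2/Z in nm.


r = a0 * n^2 / Z
= 0.0529 * 5^2 / 7
= 0.0529 * 25 / 7
= 0.1889 nm

0.1889


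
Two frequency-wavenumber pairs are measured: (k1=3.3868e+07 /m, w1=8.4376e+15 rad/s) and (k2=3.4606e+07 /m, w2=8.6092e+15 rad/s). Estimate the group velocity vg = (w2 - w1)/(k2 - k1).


vg = (w2 - w1) / (k2 - k1)
= (8.6092e+15 - 8.4376e+15) / (3.4606e+07 - 3.3868e+07)
= 1.7160e+14 / 7.3800e+05
= 2.3252e+08 m/s

2.3252e+08


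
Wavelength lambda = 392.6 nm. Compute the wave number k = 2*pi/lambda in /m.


k = 2 * pi / lambda
= 6.2832 / (392.6e-9)
= 6.2832 / 3.9260e-07
= 1.6004e+07 /m

1.6004e+07


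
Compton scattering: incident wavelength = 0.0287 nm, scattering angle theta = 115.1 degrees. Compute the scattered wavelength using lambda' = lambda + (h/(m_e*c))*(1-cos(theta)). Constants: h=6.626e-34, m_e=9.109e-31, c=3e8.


Compton wavelength: h/(m_e*c) = 2.4247e-12 m
d_lambda = 2.4247e-12 * (1 - cos(115.1 deg))
= 2.4247e-12 * 1.424199
= 3.4533e-12 m = 0.003453 nm
lambda' = 0.0287 + 0.003453
= 0.032153 nm

0.032153


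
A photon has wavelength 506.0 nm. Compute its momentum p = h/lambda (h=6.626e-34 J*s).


p = h / lambda
= 6.626e-34 / (506.0e-9)
= 6.626e-34 / 5.0600e-07
= 1.3095e-27 kg*m/s

1.3095e-27


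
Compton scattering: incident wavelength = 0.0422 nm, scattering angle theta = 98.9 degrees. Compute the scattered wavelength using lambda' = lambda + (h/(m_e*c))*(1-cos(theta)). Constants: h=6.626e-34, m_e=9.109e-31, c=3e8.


Compton wavelength: h/(m_e*c) = 2.4247e-12 m
d_lambda = 2.4247e-12 * (1 - cos(98.9 deg))
= 2.4247e-12 * 1.15471
= 2.7998e-12 m = 0.0028 nm
lambda' = 0.0422 + 0.0028
= 0.045 nm

0.045


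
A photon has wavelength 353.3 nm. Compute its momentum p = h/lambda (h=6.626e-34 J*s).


p = h / lambda
= 6.626e-34 / (353.3e-9)
= 6.626e-34 / 3.5330e-07
= 1.8755e-27 kg*m/s

1.8755e-27


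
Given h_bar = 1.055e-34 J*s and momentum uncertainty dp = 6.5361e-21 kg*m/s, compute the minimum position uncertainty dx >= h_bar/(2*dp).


dx = h_bar / (2 * dp)
= 1.055e-34 / (2 * 6.5361e-21)
= 1.055e-34 / 1.3072e-20
= 8.0706e-15 m

8.0706e-15


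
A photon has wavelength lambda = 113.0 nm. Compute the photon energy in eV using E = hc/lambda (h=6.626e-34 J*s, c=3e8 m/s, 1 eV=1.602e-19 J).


E = hc / lambda
= (6.626e-34)(3e8) / (113.0e-9)
= 1.9878e-25 / 1.1300e-07
= 1.7591e-18 J
Converting to eV: 1.7591e-18 / 1.602e-19
= 10.9807 eV

10.9807


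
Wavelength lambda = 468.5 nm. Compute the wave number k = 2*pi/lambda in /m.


k = 2 * pi / lambda
= 6.2832 / (468.5e-9)
= 6.2832 / 4.6850e-07
= 1.3411e+07 /m

1.3411e+07


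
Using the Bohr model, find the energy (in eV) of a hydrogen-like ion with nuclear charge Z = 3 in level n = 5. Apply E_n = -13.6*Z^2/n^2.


E_n = -13.6 * Z^2 / n^2
= -13.6 * 3^2 / 5^2
= -13.6 * 9 / 25
= -4.896 eV

-4.896


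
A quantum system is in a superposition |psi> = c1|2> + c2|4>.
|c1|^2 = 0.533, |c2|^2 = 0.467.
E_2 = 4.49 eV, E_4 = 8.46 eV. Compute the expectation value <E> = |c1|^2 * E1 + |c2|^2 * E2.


<E> = |c1|^2 * E1 + |c2|^2 * E2
= 0.533 * 4.49 + 0.467 * 8.46
= 2.3932 + 3.9508
= 6.344 eV

6.344


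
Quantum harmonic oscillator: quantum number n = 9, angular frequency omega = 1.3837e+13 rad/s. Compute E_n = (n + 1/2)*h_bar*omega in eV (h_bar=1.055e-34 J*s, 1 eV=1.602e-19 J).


E = (n + 1/2) * h_bar * omega
= (9 + 0.5) * 1.055e-34 * 1.3837e+13
= 9.5 * 1.4598e-21
= 1.3868e-20 J
= 0.0866 eV

0.0866


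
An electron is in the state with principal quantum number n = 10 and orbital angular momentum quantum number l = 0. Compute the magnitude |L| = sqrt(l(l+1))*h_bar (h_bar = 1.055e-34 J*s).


L = sqrt(l*(l+1)) * h_bar
= sqrt(0 * 1) * 1.055e-34
= sqrt(0) * 1.055e-34
= 0.0 * 1.055e-34
= 0.0000e+00 J*s

0.0000e+00


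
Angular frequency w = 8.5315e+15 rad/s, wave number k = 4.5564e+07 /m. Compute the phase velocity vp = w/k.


vp = w / k
= 8.5315e+15 / 4.5564e+07
= 1.8724e+08 m/s

1.8724e+08


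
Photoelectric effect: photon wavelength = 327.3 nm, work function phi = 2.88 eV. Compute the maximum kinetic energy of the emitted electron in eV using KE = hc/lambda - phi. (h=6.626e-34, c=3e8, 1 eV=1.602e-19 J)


E_photon = hc / lambda
= (6.626e-34)(3e8) / (327.3e-9)
= 6.0733e-19 J
= 3.7911 eV
KE = E_photon - phi
= 3.7911 - 2.88
= 0.9111 eV

0.9111


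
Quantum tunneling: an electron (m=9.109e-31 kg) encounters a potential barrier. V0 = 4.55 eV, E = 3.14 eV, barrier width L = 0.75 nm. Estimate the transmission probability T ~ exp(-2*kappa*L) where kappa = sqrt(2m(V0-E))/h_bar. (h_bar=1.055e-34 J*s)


V0 - E = 1.41 eV = 2.2588e-19 J
kappa = sqrt(2 * m * (V0-E)) / h_bar
= sqrt(2 * 9.109e-31 * 2.2588e-19) / 1.055e-34
= 6.0805e+09 /m
2*kappa*L = 2 * 6.0805e+09 * 0.75e-9
= 9.1207
T = exp(-9.1207) = 1.093740e-04

1.093740e-04


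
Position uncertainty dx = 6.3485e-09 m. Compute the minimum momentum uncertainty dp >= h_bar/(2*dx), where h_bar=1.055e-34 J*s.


dp = h_bar / (2 * dx)
= 1.055e-34 / (2 * 6.3485e-09)
= 1.055e-34 / 1.2697e-08
= 8.3090e-27 kg*m/s

8.3090e-27


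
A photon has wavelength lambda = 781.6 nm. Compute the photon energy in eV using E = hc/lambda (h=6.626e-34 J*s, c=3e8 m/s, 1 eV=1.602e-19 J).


E = hc / lambda
= (6.626e-34)(3e8) / (781.6e-9)
= 1.9878e-25 / 7.8160e-07
= 2.5432e-19 J
Converting to eV: 2.5432e-19 / 1.602e-19
= 1.5875 eV

1.5875


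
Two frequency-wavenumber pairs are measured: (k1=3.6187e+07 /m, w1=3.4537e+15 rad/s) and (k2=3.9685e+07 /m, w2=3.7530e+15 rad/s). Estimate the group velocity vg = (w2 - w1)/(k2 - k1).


vg = (w2 - w1) / (k2 - k1)
= (3.7530e+15 - 3.4537e+15) / (3.9685e+07 - 3.6187e+07)
= 2.9930e+14 / 3.4980e+06
= 8.5563e+07 m/s

8.5563e+07


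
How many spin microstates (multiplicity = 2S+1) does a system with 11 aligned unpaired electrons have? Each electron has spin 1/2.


Total spin S = N * (1/2) = 11 * 0.5 = 5.5
Spin multiplicity = 2S + 1
= 2 * 5.5 + 1
= 12

12


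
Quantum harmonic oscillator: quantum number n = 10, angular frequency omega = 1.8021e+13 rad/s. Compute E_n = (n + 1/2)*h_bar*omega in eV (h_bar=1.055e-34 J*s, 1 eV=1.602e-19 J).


E = (n + 1/2) * h_bar * omega
= (10 + 0.5) * 1.055e-34 * 1.8021e+13
= 10.5 * 1.9012e-21
= 1.9963e-20 J
= 0.1246 eV

0.1246


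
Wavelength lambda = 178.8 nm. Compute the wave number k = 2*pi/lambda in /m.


k = 2 * pi / lambda
= 6.2832 / (178.8e-9)
= 6.2832 / 1.7880e-07
= 3.5141e+07 /m

3.5141e+07


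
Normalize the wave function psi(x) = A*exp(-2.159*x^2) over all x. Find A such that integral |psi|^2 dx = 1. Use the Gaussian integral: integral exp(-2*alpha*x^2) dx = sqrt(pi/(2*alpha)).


integral |psi|^2 dx = A^2 * sqrt(pi/(2*alpha)) = 1
A^2 = sqrt(2*alpha/pi)
= sqrt(2 * 2.159 / pi)
= 1.172375
A = sqrt(1.172375)
= 1.0828

1.0828


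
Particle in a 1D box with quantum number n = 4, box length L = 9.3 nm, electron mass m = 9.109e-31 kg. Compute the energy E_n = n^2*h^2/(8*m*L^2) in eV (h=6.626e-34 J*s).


E = n^2 * h^2 / (8 * m * L^2)
= 4^2 * (6.626e-34)^2 / (8 * 9.109e-31 * (9.3e-9)^2)
= 16 * 4.3904e-67 / (8 * 9.109e-31 * 8.6490e-17)
= 1.1145e-20 J
= 0.0696 eV

0.0696


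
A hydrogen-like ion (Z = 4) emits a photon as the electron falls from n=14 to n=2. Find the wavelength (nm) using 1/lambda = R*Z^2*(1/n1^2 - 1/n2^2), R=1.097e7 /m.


1/lambda = R * Z^2 * (1/n1^2 - 1/n2^2)
= 1.097e7 * 4^2 * (1/2^2 - 1/14^2)
= 1.097e7 * 16 * (0.25 - 0.005102)
= 4.2984e+07 /m
lambda = 1 / 4.2984e+07
= 23.2642 nm

23.2642


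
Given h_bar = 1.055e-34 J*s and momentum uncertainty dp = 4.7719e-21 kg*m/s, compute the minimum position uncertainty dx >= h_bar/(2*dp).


dx = h_bar / (2 * dp)
= 1.055e-34 / (2 * 4.7719e-21)
= 1.055e-34 / 9.5438e-21
= 1.1054e-14 m

1.1054e-14


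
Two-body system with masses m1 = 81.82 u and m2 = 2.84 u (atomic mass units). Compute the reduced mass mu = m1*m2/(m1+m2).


mu = m1 * m2 / (m1 + m2)
= 81.82 * 2.84 / (81.82 + 2.84)
= 232.3688 / 84.66
= 2.7447 u

2.7447


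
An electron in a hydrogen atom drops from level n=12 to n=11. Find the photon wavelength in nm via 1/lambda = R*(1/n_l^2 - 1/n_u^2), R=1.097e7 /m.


1/lambda = R * (1/n_l^2 - 1/n_u^2)
= 1.097e7 * (1/11^2 - 1/12^2)
= 1.097e7 * (0.008264 - 0.006944)
= 1.097e7 * 0.00132
= 1.4481e+04 /m
lambda = 1 / 1.4481e+04 = 69057.905 nm

69057.905


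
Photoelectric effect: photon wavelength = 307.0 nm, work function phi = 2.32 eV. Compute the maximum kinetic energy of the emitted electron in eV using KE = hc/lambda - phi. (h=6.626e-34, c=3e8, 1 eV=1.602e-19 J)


E_photon = hc / lambda
= (6.626e-34)(3e8) / (307.0e-9)
= 6.4749e-19 J
= 4.0418 eV
KE = E_photon - phi
= 4.0418 - 2.32
= 1.7218 eV

1.7218


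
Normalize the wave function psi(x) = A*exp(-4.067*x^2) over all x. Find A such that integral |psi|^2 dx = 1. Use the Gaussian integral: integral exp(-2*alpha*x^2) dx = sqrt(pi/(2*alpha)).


integral |psi|^2 dx = A^2 * sqrt(pi/(2*alpha)) = 1
A^2 = sqrt(2*alpha/pi)
= sqrt(2 * 4.067 / pi)
= 1.609078
A = sqrt(1.609078)
= 1.2685

1.2685


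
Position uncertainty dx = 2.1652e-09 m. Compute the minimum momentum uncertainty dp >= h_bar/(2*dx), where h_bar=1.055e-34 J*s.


dp = h_bar / (2 * dx)
= 1.055e-34 / (2 * 2.1652e-09)
= 1.055e-34 / 4.3304e-09
= 2.4363e-26 kg*m/s

2.4363e-26


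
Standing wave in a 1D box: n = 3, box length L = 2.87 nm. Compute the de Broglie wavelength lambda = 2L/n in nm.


lambda = 2L / n
= 2 * 2.87 / 3
= 5.74 / 3
= 1.9133 nm

1.9133


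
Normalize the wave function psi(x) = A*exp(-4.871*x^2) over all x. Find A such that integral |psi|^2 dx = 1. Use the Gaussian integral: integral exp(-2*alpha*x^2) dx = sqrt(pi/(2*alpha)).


integral |psi|^2 dx = A^2 * sqrt(pi/(2*alpha)) = 1
A^2 = sqrt(2*alpha/pi)
= sqrt(2 * 4.871 / pi)
= 1.760959
A = sqrt(1.760959)
= 1.327

1.327


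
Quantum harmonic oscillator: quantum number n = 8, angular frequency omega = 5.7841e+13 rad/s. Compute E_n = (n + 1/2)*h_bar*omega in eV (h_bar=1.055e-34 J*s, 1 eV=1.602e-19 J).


E = (n + 1/2) * h_bar * omega
= (8 + 0.5) * 1.055e-34 * 5.7841e+13
= 8.5 * 6.1022e-21
= 5.1869e-20 J
= 0.3238 eV

0.3238


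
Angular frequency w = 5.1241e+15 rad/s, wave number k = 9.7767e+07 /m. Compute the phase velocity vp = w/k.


vp = w / k
= 5.1241e+15 / 9.7767e+07
= 5.2411e+07 m/s

5.2411e+07


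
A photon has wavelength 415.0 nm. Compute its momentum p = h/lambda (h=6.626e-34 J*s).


p = h / lambda
= 6.626e-34 / (415.0e-9)
= 6.626e-34 / 4.1500e-07
= 1.5966e-27 kg*m/s

1.5966e-27


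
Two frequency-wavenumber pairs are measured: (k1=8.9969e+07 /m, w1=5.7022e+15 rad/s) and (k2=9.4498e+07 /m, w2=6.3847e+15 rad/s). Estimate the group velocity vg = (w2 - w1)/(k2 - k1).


vg = (w2 - w1) / (k2 - k1)
= (6.3847e+15 - 5.7022e+15) / (9.4498e+07 - 8.9969e+07)
= 6.8250e+14 / 4.5290e+06
= 1.5070e+08 m/s

1.5070e+08


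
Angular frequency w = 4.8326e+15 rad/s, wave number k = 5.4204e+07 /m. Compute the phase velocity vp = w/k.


vp = w / k
= 4.8326e+15 / 5.4204e+07
= 8.9156e+07 m/s

8.9156e+07


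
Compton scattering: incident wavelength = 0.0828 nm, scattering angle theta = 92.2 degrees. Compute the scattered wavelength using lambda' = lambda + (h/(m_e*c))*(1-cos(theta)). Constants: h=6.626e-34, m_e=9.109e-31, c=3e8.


Compton wavelength: h/(m_e*c) = 2.4247e-12 m
d_lambda = 2.4247e-12 * (1 - cos(92.2 deg))
= 2.4247e-12 * 1.038388
= 2.5178e-12 m = 0.002518 nm
lambda' = 0.0828 + 0.002518
= 0.085318 nm

0.085318


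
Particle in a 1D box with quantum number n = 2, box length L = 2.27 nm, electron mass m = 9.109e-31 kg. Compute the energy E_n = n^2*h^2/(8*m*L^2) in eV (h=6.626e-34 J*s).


E = n^2 * h^2 / (8 * m * L^2)
= 2^2 * (6.626e-34)^2 / (8 * 9.109e-31 * (2.27e-9)^2)
= 4 * 4.3904e-67 / (8 * 9.109e-31 * 5.1529e-18)
= 4.6768e-20 J
= 0.2919 eV

0.2919


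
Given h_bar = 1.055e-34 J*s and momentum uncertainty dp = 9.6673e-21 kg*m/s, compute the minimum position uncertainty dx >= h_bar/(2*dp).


dx = h_bar / (2 * dp)
= 1.055e-34 / (2 * 9.6673e-21)
= 1.055e-34 / 1.9335e-20
= 5.4565e-15 m

5.4565e-15


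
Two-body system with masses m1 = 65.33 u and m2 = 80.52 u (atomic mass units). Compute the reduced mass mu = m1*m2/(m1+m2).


mu = m1 * m2 / (m1 + m2)
= 65.33 * 80.52 / (65.33 + 80.52)
= 5260.3716 / 145.85
= 36.067 u

36.067


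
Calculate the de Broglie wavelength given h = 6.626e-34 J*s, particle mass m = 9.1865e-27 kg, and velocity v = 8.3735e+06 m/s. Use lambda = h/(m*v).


lambda = h / (m * v)
= 6.626e-34 / (9.1865e-27 * 8.3735e+06)
= 6.626e-34 / 7.6923e-20
= 8.6138e-15 m

8.6138e-15


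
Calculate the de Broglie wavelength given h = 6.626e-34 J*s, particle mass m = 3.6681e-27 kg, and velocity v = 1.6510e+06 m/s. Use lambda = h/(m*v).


lambda = h / (m * v)
= 6.626e-34 / (3.6681e-27 * 1.6510e+06)
= 6.626e-34 / 6.0560e-21
= 1.0941e-13 m

1.0941e-13


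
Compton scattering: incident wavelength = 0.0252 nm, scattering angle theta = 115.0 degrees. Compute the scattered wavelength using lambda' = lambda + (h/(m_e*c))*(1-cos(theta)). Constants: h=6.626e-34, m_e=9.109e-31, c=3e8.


Compton wavelength: h/(m_e*c) = 2.4247e-12 m
d_lambda = 2.4247e-12 * (1 - cos(115.0 deg))
= 2.4247e-12 * 1.422618
= 3.4494e-12 m = 0.003449 nm
lambda' = 0.0252 + 0.003449
= 0.028649 nm

0.028649


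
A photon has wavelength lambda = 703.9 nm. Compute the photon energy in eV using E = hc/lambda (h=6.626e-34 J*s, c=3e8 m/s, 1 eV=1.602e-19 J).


E = hc / lambda
= (6.626e-34)(3e8) / (703.9e-9)
= 1.9878e-25 / 7.0390e-07
= 2.8240e-19 J
Converting to eV: 2.8240e-19 / 1.602e-19
= 1.7628 eV

1.7628


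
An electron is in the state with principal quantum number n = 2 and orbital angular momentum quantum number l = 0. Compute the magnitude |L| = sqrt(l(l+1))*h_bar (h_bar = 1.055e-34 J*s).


L = sqrt(l*(l+1)) * h_bar
= sqrt(0 * 1) * 1.055e-34
= sqrt(0) * 1.055e-34
= 0.0 * 1.055e-34
= 0.0000e+00 J*s

0.0000e+00


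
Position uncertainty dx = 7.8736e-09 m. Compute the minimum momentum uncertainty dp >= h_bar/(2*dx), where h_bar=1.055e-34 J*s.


dp = h_bar / (2 * dx)
= 1.055e-34 / (2 * 7.8736e-09)
= 1.055e-34 / 1.5747e-08
= 6.6996e-27 kg*m/s

6.6996e-27


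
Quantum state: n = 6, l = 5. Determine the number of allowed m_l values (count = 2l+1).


m_l ranges from -l to +l in integer steps
So m_l goes from -5 to +5
Count = 2l + 1 = 2*5 + 1
= 11

11


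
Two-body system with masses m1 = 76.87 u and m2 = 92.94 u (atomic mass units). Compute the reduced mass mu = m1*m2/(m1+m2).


mu = m1 * m2 / (m1 + m2)
= 76.87 * 92.94 / (76.87 + 92.94)
= 7144.2978 / 169.81
= 42.0723 u

42.0723


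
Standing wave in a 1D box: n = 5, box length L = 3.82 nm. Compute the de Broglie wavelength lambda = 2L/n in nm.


lambda = 2L / n
= 2 * 3.82 / 5
= 7.64 / 5
= 1.528 nm

1.528


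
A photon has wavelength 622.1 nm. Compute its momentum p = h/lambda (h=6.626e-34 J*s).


p = h / lambda
= 6.626e-34 / (622.1e-9)
= 6.626e-34 / 6.2210e-07
= 1.0651e-27 kg*m/s

1.0651e-27


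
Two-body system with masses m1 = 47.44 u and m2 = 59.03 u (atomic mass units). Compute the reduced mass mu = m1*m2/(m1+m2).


mu = m1 * m2 / (m1 + m2)
= 47.44 * 59.03 / (47.44 + 59.03)
= 2800.3832 / 106.47
= 26.3021 u

26.3021


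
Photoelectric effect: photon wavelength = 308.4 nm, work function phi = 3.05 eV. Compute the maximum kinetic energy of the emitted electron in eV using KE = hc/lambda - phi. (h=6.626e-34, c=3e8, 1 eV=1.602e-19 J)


E_photon = hc / lambda
= (6.626e-34)(3e8) / (308.4e-9)
= 6.4455e-19 J
= 4.0234 eV
KE = E_photon - phi
= 4.0234 - 3.05
= 0.9734 eV

0.9734


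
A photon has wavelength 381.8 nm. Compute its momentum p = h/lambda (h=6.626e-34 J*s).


p = h / lambda
= 6.626e-34 / (381.8e-9)
= 6.626e-34 / 3.8180e-07
= 1.7355e-27 kg*m/s

1.7355e-27


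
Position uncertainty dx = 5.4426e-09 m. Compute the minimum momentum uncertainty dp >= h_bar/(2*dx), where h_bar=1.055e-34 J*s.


dp = h_bar / (2 * dx)
= 1.055e-34 / (2 * 5.4426e-09)
= 1.055e-34 / 1.0885e-08
= 9.6921e-27 kg*m/s

9.6921e-27


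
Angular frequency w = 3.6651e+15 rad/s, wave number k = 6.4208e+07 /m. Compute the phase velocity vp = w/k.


vp = w / k
= 3.6651e+15 / 6.4208e+07
= 5.7082e+07 m/s

5.7082e+07


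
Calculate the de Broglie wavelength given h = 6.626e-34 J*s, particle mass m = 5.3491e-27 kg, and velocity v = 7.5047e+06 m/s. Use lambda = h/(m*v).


lambda = h / (m * v)
= 6.626e-34 / (5.3491e-27 * 7.5047e+06)
= 6.626e-34 / 4.0143e-20
= 1.6506e-14 m

1.6506e-14


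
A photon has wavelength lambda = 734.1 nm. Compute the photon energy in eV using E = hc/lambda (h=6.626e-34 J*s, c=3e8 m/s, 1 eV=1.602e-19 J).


E = hc / lambda
= (6.626e-34)(3e8) / (734.1e-9)
= 1.9878e-25 / 7.3410e-07
= 2.7078e-19 J
Converting to eV: 2.7078e-19 / 1.602e-19
= 1.6903 eV

1.6903


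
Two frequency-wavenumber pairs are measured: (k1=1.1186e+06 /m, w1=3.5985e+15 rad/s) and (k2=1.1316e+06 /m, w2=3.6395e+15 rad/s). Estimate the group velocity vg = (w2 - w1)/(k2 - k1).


vg = (w2 - w1) / (k2 - k1)
= (3.6395e+15 - 3.5985e+15) / (1.1316e+06 - 1.1186e+06)
= 4.1000e+13 / 1.3000e+04
= 3.1538e+09 m/s

3.1538e+09


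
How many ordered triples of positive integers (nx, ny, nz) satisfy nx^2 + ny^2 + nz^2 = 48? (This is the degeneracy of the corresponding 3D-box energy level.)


Enumerate all (nx, ny, nz) with nx^2 + ny^2 + nz^2 = 48:
(4,4,4)
Total degeneracy = 1

1


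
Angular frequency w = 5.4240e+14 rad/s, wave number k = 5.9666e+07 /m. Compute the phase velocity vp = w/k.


vp = w / k
= 5.4240e+14 / 5.9666e+07
= 9.0906e+06 m/s

9.0906e+06


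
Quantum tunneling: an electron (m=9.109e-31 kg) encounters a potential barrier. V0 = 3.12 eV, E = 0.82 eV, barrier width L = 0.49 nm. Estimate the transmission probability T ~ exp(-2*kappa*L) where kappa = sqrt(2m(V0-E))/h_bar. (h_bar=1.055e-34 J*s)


V0 - E = 2.3 eV = 3.6846e-19 J
kappa = sqrt(2 * m * (V0-E)) / h_bar
= sqrt(2 * 9.109e-31 * 3.6846e-19) / 1.055e-34
= 7.7659e+09 /m
2*kappa*L = 2 * 7.7659e+09 * 0.49e-9
= 7.6106
T = exp(-7.6106) = 4.951726e-04

4.951726e-04


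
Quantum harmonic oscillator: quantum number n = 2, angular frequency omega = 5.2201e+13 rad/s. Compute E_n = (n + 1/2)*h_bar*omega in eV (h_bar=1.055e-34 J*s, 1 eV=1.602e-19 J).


E = (n + 1/2) * h_bar * omega
= (2 + 0.5) * 1.055e-34 * 5.2201e+13
= 2.5 * 5.5072e-21
= 1.3768e-20 J
= 0.0859 eV

0.0859


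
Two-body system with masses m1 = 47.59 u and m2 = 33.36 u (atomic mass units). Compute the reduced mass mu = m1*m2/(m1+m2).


mu = m1 * m2 / (m1 + m2)
= 47.59 * 33.36 / (47.59 + 33.36)
= 1587.6024 / 80.95
= 19.6121 u

19.6121


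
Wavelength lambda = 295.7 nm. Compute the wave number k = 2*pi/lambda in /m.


k = 2 * pi / lambda
= 6.2832 / (295.7e-9)
= 6.2832 / 2.9570e-07
= 2.1249e+07 /m

2.1249e+07


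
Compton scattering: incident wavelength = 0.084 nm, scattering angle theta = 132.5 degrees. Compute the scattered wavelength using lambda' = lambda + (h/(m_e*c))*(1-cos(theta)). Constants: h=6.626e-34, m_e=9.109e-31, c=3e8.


Compton wavelength: h/(m_e*c) = 2.4247e-12 m
d_lambda = 2.4247e-12 * (1 - cos(132.5 deg))
= 2.4247e-12 * 1.67559
= 4.0628e-12 m = 0.004063 nm
lambda' = 0.084 + 0.004063
= 0.088063 nm

0.088063


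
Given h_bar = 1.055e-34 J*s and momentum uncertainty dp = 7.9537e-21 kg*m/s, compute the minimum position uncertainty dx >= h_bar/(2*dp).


dx = h_bar / (2 * dp)
= 1.055e-34 / (2 * 7.9537e-21)
= 1.055e-34 / 1.5907e-20
= 6.6321e-15 m

6.6321e-15


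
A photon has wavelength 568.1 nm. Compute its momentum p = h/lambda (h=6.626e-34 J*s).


p = h / lambda
= 6.626e-34 / (568.1e-9)
= 6.626e-34 / 5.6810e-07
= 1.1663e-27 kg*m/s

1.1663e-27
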